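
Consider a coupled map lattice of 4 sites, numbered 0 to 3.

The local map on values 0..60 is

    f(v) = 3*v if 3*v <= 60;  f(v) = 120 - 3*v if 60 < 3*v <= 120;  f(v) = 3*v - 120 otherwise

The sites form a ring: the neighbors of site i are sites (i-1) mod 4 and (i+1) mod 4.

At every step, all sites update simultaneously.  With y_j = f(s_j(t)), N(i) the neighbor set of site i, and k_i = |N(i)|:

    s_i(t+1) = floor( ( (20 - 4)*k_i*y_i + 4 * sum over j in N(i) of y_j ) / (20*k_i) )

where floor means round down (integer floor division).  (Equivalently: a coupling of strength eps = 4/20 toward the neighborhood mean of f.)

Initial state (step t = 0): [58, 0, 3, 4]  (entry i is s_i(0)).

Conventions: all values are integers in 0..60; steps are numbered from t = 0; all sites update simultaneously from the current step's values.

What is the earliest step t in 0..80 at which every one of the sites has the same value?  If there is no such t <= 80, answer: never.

Simulating step by step:
t=0: [58, 0, 3, 4]  (not all equal)
t=1: [44, 6, 8, 15]  (not all equal)
t=2: [15, 18, 25, 39]  (not all equal)
t=3: [41, 52, 41, 11]  (not all equal)
t=4: [9, 29, 9, 27]  (not all equal)
t=5: [28, 31, 28, 36]  (not all equal)
t=6: [32, 28, 32, 16]  (not all equal)
t=7: [27, 33, 27, 43]  (not all equal)
t=8: [34, 24, 34, 15]  (not all equal)
t=9: [23, 42, 23, 39]  (not all equal)
t=10: [41, 15, 41, 12]  (not all equal)
t=11: [10, 36, 10, 29]  (not all equal)
t=12: [28, 15, 28, 32]  (not all equal)
t=13: [35, 43, 35, 26]  (not all equal)
t=14: [17, 10, 17, 36]  (not all equal)
t=15: [45, 34, 45, 19]  (not all equal)
t=16: [19, 17, 19, 48]  (not all equal)
t=17: [53, 52, 53, 30]  (not all equal)
t=18: [37, 36, 37, 31]  (not all equal)
t=19: [11, 11, 11, 23]  (not all equal)
t=20: [34, 33, 34, 47]  (not all equal)
t=21: [18, 20, 18, 20]  (not all equal)
t=22: [55, 58, 55, 58]  (not all equal)
t=23: [46, 52, 46, 52]  (not all equal)
t=24: [21, 32, 21, 32]  (not all equal)
t=25: [50, 30, 50, 30]  (not all equal)
t=26: [30, 30, 30, 30]  (all equal)

Answer: 26
Key observation: Synchronization is absorbing here: once all sites are equal they stay equal, and step 26 is the first all-equal step.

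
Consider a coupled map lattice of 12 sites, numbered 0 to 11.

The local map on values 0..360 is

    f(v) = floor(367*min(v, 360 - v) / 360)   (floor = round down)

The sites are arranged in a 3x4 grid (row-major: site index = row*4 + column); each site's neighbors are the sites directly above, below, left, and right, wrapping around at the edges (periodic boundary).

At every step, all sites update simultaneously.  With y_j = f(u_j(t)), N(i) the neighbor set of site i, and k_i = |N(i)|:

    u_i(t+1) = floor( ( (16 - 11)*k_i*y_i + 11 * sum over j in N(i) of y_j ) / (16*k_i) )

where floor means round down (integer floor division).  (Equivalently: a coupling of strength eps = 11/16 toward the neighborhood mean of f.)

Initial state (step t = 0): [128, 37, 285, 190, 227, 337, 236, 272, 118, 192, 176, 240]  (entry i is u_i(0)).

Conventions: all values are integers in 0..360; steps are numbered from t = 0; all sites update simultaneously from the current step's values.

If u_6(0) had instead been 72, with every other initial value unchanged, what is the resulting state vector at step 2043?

Simulating step by step:
t=0: [128, 37, 285, 190, 227, 337, 72, 272, 118, 192, 176, 240]
t=1: [120, 80, 103, 125, 104, 78, 85, 114, 133, 115, 131, 134]
t=2: [115, 98, 106, 122, 110, 91, 101, 114, 124, 110, 117, 130]
t=3: [115, 104, 110, 120, 112, 101, 106, 117, 120, 109, 115, 124]
t=4: [116, 109, 112, 119, 114, 107, 111, 117, 118, 111, 115, 121]
t=5: [117, 112, 115, 119, 116, 111, 114, 118, 118, 113, 116, 120]
t=6: [118, 115, 117, 119, 118, 114, 116, 119, 118, 115, 117, 120]
t=7: [119, 117, 118, 120, 119, 117, 118, 120, 119, 117, 119, 120]
t=8: [120, 119, 120, 121, 120, 119, 120, 121, 120, 119, 120, 121]
t=9: [122, 121, 122, 122, 122, 121, 122, 122, 122, 121, 122, 122]
t=10: [123, 123, 123, 124, 123, 123, 123, 124, 123, 123, 123, 124]
t=11: [125, 125, 125, 125, 125, 125, 125, 125, 125, 125, 125, 125]
t=12: [127, 127, 127, 127, 127, 127, 127, 127, 127, 127, 127, 127]
t=13: [129, 129, 129, 129, 129, 129, 129, 129, 129, 129, 129, 129]
t=14: [131, 131, 131, 131, 131, 131, 131, 131, 131, 131, 131, 131]
t=15: [133, 133, 133, 133, 133, 133, 133, 133, 133, 133, 133, 133]
t=16: [135, 135, 135, 135, 135, 135, 135, 135, 135, 135, 135, 135]
t=17: [137, 137, 137, 137, 137, 137, 137, 137, 137, 137, 137, 137]
t=18: [139, 139, 139, 139, 139, 139, 139, 139, 139, 139, 139, 139]
t=19: [141, 141, 141, 141, 141, 141, 141, 141, 141, 141, 141, 141]
t=20: [143, 143, 143, 143, 143, 143, 143, 143, 143, 143, 143, 143]
t=21: [145, 145, 145, 145, 145, 145, 145, 145, 145, 145, 145, 145]
t=22: [147, 147, 147, 147, 147, 147, 147, 147, 147, 147, 147, 147]
t=23: [149, 149, 149, 149, 149, 149, 149, 149, 149, 149, 149, 149]
t=24: [151, 151, 151, 151, 151, 151, 151, 151, 151, 151, 151, 151]
t=25: [153, 153, 153, 153, 153, 153, 153, 153, 153, 153, 153, 153]
t=26: [155, 155, 155, 155, 155, 155, 155, 155, 155, 155, 155, 155]
t=27: [158, 158, 158, 158, 158, 158, 158, 158, 158, 158, 158, 158]
t=28: [161, 161, 161, 161, 161, 161, 161, 161, 161, 161, 161, 161]
t=29: [164, 164, 164, 164, 164, 164, 164, 164, 164, 164, 164, 164]
t=30: [167, 167, 167, 167, 167, 167, 167, 167, 167, 167, 167, 167]
t=31: [170, 170, 170, 170, 170, 170, 170, 170, 170, 170, 170, 170]
t=32: [173, 173, 173, 173, 173, 173, 173, 173, 173, 173, 173, 173]
t=33: [176, 176, 176, 176, 176, 176, 176, 176, 176, 176, 176, 176]
t=34: [179, 179, 179, 179, 179, 179, 179, 179, 179, 179, 179, 179]
t=35: [182, 182, 182, 182, 182, 182, 182, 182, 182, 182, 182, 182]
t=36: [181, 181, 181, 181, 181, 181, 181, 181, 181, 181, 181, 181]
t=37: [182, 182, 182, 182, 182, 182, 182, 182, 182, 182, 182, 182]

Answer: [182, 182, 182, 182, 182, 182, 182, 182, 182, 182, 182, 182]
Key observation: The state at step 35, [182, 182, 182, 182, 182, 182, 182, 182, 182, 182, 182, 182], reappears at step 37: the system is in a cycle of period 2 from step 35 on.  Therefore the state at step 2043 equals the state at step 35 + ((2043 - 35) mod 2) = 35, which is [182, 182, 182, 182, 182, 182, 182, 182, 182, 182, 182, 182].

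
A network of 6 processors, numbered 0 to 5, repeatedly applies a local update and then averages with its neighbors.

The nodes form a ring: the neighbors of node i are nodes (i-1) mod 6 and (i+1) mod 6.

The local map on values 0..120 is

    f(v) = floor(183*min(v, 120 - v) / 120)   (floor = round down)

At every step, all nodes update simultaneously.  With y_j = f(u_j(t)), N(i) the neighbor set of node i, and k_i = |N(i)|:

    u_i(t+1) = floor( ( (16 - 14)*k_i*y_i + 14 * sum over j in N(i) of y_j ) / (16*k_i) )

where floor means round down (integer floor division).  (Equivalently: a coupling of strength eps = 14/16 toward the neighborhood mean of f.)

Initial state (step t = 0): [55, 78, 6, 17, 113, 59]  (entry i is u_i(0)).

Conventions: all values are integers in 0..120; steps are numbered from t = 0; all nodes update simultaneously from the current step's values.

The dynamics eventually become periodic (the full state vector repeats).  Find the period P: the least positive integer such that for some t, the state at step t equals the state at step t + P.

Simulating step by step:
t=0: [55, 78, 6, 17, 113, 59]
t=1: [77, 48, 40, 11, 51, 51]
t=2: [73, 64, 46, 62, 50, 71]
t=3: [78, 72, 84, 74, 80, 73]
t=4: [71, 60, 69, 59, 69, 63]
t=5: [86, 77, 88, 78, 86, 76]
t=6: [64, 51, 62, 51, 63, 53]
t=7: [79, 85, 78, 85, 79, 84]
t=8: [54, 61, 54, 61, 54, 61]
t=9: [88, 82, 88, 82, 88, 82]
t=10: [55, 49, 55, 49, 55, 49]
t=11: [75, 81, 75, 81, 75, 81]
t=12: [60, 66, 60, 66, 60, 66]
t=13: [83, 89, 83, 89, 83, 89]
t=14: [48, 54, 48, 54, 48, 54]
t=15: [80, 74, 80, 74, 80, 74]
t=16: [68, 62, 68, 62, 68, 62]
t=17: [86, 80, 86, 80, 86, 80]
t=18: [59, 52, 59, 52, 59, 52]
t=19: [80, 87, 80, 87, 80, 87]
t=20: [51, 59, 51, 59, 51, 59]
t=21: [87, 78, 87, 78, 87, 78]
t=22: [62, 51, 62, 51, 62, 51]
t=23: [78, 86, 78, 86, 78, 86]
t=24: [52, 62, 52, 62, 52, 62]
t=25: [86, 80, 86, 80, 86, 80]

Answer: 8
Key observation: The state at step 17, [86, 80, 86, 80, 86, 80], reappears at step 25 — and no state repeats earlier — so the cycle the system enters has period 8.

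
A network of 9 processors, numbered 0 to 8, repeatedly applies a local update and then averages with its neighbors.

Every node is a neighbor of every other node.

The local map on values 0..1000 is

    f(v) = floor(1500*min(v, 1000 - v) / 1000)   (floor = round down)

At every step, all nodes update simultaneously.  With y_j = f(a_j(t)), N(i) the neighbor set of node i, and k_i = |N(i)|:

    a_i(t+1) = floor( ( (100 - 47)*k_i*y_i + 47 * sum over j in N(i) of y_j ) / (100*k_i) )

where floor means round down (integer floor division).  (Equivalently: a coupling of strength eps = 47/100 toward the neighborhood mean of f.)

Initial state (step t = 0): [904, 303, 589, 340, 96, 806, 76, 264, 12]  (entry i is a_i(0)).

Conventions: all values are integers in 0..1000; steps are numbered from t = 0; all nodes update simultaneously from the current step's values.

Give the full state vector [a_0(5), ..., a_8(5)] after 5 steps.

Answer: [690, 722, 709, 721, 690, 708, 686, 719, 675]

Derivation:
t=0: [904, 303, 589, 340, 96, 806, 76, 264, 12]
t=1: [225, 371, 448, 398, 225, 294, 211, 344, 166]
t=2: [395, 498, 552, 517, 395, 444, 385, 479, 353]
t=3: [620, 693, 658, 682, 620, 655, 613, 680, 591]
t=4: [549, 497, 522, 505, 549, 524, 554, 507, 569]
t=5: [690, 722, 709, 721, 690, 708, 686, 719, 675]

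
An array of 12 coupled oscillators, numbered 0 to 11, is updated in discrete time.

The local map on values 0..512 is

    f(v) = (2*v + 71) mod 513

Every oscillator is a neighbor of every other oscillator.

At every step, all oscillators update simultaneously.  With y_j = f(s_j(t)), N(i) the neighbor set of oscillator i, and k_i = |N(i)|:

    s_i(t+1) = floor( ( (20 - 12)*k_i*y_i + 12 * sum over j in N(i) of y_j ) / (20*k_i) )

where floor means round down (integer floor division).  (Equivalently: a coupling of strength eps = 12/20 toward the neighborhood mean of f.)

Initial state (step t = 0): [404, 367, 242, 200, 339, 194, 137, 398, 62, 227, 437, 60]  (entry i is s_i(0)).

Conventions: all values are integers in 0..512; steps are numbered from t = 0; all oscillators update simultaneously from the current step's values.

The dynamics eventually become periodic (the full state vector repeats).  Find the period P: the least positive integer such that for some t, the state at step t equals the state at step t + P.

Answer: 18
Key observation: The state at step 25, [429, 429, 429, 429, 429, 429, 429, 429, 429, 429, 429, 429], reappears at step 43 — and no state repeats earlier — so the cycle the system enters has period 18.

Derivation:
t=0: [404, 367, 242, 200, 339, 194, 137, 398, 62, 227, 437, 60]
t=1: [311, 286, 199, 347, 266, 343, 304, 307, 252, 189, 334, 251]
t=2: [198, 181, 298, 223, 167, 220, 193, 195, 157, 291, 214, 157]
t=3: [395, 384, 287, 235, 374, 411, 392, 393, 367, 282, 406, 367]
t=4: [299, 291, 224, 188, 284, 310, 297, 297, 279, 221, 306, 279]
t=5: [149, 144, 98, 250, 139, 157, 148, 148, 136, 95, 154, 136]
t=6: [337, 333, 302, 229, 330, 342, 336, 336, 328, 300, 340, 328]
t=7: [209, 207, 185, 135, 205, 213, 209, 209, 203, 184, 211, 203]
t=8: [474, 472, 457, 423, 471, 477, 474, 474, 470, 457, 475, 470]
t=9: [495, 494, 484, 460, 493, 497, 495, 495, 492, 484, 496, 492]
t=10: [56, 55, 48, 209, 54, 57, 56, 56, 54, 48, 56, 54]
t=11: [197, 196, 191, 303, 195, 197, 197, 197, 195, 191, 197, 195]
t=12: [446, 445, 442, 342, 445, 446, 446, 446, 445, 442, 446, 445]
t=13: [437, 436, 434, 365, 436, 437, 437, 437, 436, 434, 437, 436]
t=14: [423, 422, 420, 373, 422, 423, 423, 423, 422, 420, 423, 422]
t=15: [397, 396, 395, 362, 396, 397, 397, 397, 396, 395, 397, 396]
t=16: [347, 346, 345, 323, 346, 347, 347, 347, 346, 345, 347, 346]
t=17: [248, 247, 247, 231, 247, 248, 248, 248, 247, 247, 248, 247]
t=18: [51, 50, 50, 39, 50, 51, 51, 51, 50, 50, 51, 50]
t=19: [171, 170, 170, 162, 170, 171, 171, 171, 170, 170, 171, 170]
t=20: [411, 410, 410, 405, 410, 411, 411, 411, 410, 410, 411, 410]
t=21: [378, 378, 378, 374, 378, 378, 378, 378, 378, 378, 378, 378]
t=22: [313, 313, 313, 310, 313, 313, 313, 313, 313, 313, 313, 313]
t=23: [183, 183, 183, 181, 183, 183, 183, 183, 183, 183, 183, 183]
t=24: [436, 436, 436, 435, 436, 436, 436, 436, 436, 436, 436, 436]
t=25: [429, 429, 429, 429, 429, 429, 429, 429, 429, 429, 429, 429]
t=26: [416, 416, 416, 416, 416, 416, 416, 416, 416, 416, 416, 416]
t=27: [390, 390, 390, 390, 390, 390, 390, 390, 390, 390, 390, 390]
t=28: [338, 338, 338, 338, 338, 338, 338, 338, 338, 338, 338, 338]
t=29: [234, 234, 234, 234, 234, 234, 234, 234, 234, 234, 234, 234]
t=30: [26, 26, 26, 26, 26, 26, 26, 26, 26, 26, 26, 26]
t=31: [123, 123, 123, 123, 123, 123, 123, 123, 123, 123, 123, 123]
t=32: [317, 317, 317, 317, 317, 317, 317, 317, 317, 317, 317, 317]
t=33: [192, 192, 192, 192, 192, 192, 192, 192, 192, 192, 192, 192]
t=34: [455, 455, 455, 455, 455, 455, 455, 455, 455, 455, 455, 455]
t=35: [468, 468, 468, 468, 468, 468, 468, 468, 468, 468, 468, 468]
t=36: [494, 494, 494, 494, 494, 494, 494, 494, 494, 494, 494, 494]
t=37: [33, 33, 33, 33, 33, 33, 33, 33, 33, 33, 33, 33]
t=38: [137, 137, 137, 137, 137, 137, 137, 137, 137, 137, 137, 137]
t=39: [345, 345, 345, 345, 345, 345, 345, 345, 345, 345, 345, 345]
t=40: [248, 248, 248, 248, 248, 248, 248, 248, 248, 248, 248, 248]
t=41: [54, 54, 54, 54, 54, 54, 54, 54, 54, 54, 54, 54]
t=42: [179, 179, 179, 179, 179, 179, 179, 179, 179, 179, 179, 179]
t=43: [429, 429, 429, 429, 429, 429, 429, 429, 429, 429, 429, 429]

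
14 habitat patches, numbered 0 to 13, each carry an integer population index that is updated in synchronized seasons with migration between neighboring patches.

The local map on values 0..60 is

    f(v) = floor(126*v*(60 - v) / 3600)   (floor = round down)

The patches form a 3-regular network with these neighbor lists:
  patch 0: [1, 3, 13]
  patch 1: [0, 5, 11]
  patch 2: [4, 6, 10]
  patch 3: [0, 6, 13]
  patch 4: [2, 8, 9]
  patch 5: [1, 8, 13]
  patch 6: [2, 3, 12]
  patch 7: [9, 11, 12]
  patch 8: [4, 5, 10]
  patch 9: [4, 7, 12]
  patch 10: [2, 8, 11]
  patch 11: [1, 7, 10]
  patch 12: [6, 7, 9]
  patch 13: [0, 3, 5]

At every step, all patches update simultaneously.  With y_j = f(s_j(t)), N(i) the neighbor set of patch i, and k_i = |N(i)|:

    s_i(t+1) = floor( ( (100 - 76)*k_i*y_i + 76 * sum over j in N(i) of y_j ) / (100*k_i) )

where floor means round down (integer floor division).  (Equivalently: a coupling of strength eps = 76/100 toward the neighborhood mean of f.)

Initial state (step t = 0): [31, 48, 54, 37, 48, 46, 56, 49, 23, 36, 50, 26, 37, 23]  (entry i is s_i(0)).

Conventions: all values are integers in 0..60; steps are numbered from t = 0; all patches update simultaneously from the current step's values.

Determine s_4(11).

Answer: s_4(11) = 31

Derivation:
t=0: [31, 48, 54, 37, 48, 46, 56, 49, 23, 36, 50, 26, 37, 23]
t=1: [27, 25, 13, 23, 22, 25, 19, 26, 21, 24, 21, 21, 20, 27]
t=2: [30, 29, 26, 29, 26, 29, 26, 28, 28, 29, 26, 29, 28, 30]
t=3: [31, 31, 30, 30, 30, 31, 30, 31, 30, 30, 30, 30, 30, 31]
t=4: [31, 31, 31, 31, 31, 31, 31, 31, 31, 31, 31, 31, 31, 31]
t=5: [31, 31, 31, 31, 31, 31, 31, 31, 31, 31, 31, 31, 31, 31]
t=6: [31, 31, 31, 31, 31, 31, 31, 31, 31, 31, 31, 31, 31, 31]
t=7: [31, 31, 31, 31, 31, 31, 31, 31, 31, 31, 31, 31, 31, 31]
t=8: [31, 31, 31, 31, 31, 31, 31, 31, 31, 31, 31, 31, 31, 31]
t=9: [31, 31, 31, 31, 31, 31, 31, 31, 31, 31, 31, 31, 31, 31]
t=10: [31, 31, 31, 31, 31, 31, 31, 31, 31, 31, 31, 31, 31, 31]
t=11: [31, 31, 31, 31, 31, 31, 31, 31, 31, 31, 31, 31, 31, 31]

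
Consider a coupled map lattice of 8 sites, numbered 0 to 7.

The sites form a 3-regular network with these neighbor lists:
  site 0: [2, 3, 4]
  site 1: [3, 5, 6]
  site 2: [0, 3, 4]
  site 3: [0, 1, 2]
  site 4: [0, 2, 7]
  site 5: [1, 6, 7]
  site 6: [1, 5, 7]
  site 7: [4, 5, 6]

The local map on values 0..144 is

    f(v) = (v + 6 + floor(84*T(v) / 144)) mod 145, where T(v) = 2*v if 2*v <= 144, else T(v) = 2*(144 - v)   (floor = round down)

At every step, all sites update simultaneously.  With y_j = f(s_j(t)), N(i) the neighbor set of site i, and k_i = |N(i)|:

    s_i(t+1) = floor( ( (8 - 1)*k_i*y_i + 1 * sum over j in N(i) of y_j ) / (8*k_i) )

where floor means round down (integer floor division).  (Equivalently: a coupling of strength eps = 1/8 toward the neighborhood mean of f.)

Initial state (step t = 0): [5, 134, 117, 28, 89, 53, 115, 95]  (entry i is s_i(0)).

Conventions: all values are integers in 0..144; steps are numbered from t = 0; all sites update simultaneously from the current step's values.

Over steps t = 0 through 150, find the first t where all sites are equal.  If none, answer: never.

Simulating step by step:
t=0: [5, 134, 117, 28, 89, 53, 115, 95]  (not all equal)
t=1: [17, 13, 11, 59, 13, 106, 13, 17]  (not all equal)
t=2: [44, 37, 34, 120, 34, 14, 33, 40]  (not all equal)
t=3: [95, 80, 77, 18, 80, 42, 76, 88]  (not all equal)
t=4: [14, 19, 17, 41, 14, 86, 19, 17]  (not all equal)
t=5: [38, 47, 43, 87, 36, 17, 45, 40]  (not all equal)
t=6: [85, 100, 94, 24, 85, 49, 100, 90]  (not all equal)
t=7: [15, 18, 14, 52, 13, 99, 16, 18]  (not all equal)
t=8: [41, 46, 39, 108, 34, 15, 39, 42]  (not all equal)
t=9: [89, 97, 86, 21, 80, 45, 88, 93]  (not all equal)
t=10: [15, 17, 15, 46, 14, 91, 17, 16]  (not all equal)
t=11: [40, 43, 40, 96, 36, 16, 40, 38]  (not all equal)
t=12: [88, 92, 88, 23, 84, 46, 89, 86]  (not all equal)
t=13: [15, 18, 15, 49, 14, 93, 17, 17]  (not all equal)
t=14: [41, 46, 41, 103, 36, 16, 40, 40]  (not all equal)
t=15: [90, 97, 90, 21, 85, 47, 90, 89]  (not all equal)
t=16: [15, 17, 15, 46, 14, 95, 17, 17]  (not all equal)
t=17: [40, 43, 40, 96, 36, 16, 40, 40]  (not all equal)
t=18: [88, 92, 88, 23, 85, 46, 90, 89]  (not all equal)
t=19: [15, 18, 15, 49, 14, 93, 17, 17]  (not all equal)

Answer: never
Key observation: The state at step 13 reappears at step 19 — the system is in a cycle of period 6 from step 13 on.  No step 0..19 is synchronized, and the cycle repeats forever, so no step up to 150 (or ever) has all sites equal.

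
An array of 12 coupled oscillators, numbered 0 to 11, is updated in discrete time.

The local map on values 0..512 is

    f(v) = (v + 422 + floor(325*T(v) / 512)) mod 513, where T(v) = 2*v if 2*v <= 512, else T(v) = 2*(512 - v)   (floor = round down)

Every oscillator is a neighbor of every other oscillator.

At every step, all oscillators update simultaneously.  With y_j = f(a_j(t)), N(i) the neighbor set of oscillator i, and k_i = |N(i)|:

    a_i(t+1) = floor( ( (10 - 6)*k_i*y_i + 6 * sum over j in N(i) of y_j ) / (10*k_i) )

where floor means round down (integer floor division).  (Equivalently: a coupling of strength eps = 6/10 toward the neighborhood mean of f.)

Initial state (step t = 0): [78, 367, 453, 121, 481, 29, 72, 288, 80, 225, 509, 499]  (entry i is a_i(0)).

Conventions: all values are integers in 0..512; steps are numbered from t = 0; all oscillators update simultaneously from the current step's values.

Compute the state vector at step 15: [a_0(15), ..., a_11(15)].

Answer: [440, 440, 440, 440, 440, 440, 440, 440, 440, 440, 440, 440]

Derivation:
t=0: [78, 367, 453, 121, 481, 29, 72, 288, 80, 225, 509, 499]
t=1: [247, 376, 368, 280, 365, 385, 242, 383, 248, 362, 362, 364]
t=2: [464, 460, 461, 469, 461, 459, 460, 459, 465, 461, 461, 461]
t=3: [433, 434, 434, 433, 434, 434, 434, 434, 433, 434, 434, 434]
t=4: [442, 442, 442, 442, 442, 442, 442, 442, 442, 442, 442, 442]
t=5: [439, 439, 439, 439, 439, 439, 439, 439, 439, 439, 439, 439]
t=6: [440, 440, 440, 440, 440, 440, 440, 440, 440, 440, 440, 440]
t=7: [440, 440, 440, 440, 440, 440, 440, 440, 440, 440, 440, 440]
t=8: [440, 440, 440, 440, 440, 440, 440, 440, 440, 440, 440, 440]
t=9: [440, 440, 440, 440, 440, 440, 440, 440, 440, 440, 440, 440]
t=10: [440, 440, 440, 440, 440, 440, 440, 440, 440, 440, 440, 440]
t=11: [440, 440, 440, 440, 440, 440, 440, 440, 440, 440, 440, 440]
t=12: [440, 440, 440, 440, 440, 440, 440, 440, 440, 440, 440, 440]
t=13: [440, 440, 440, 440, 440, 440, 440, 440, 440, 440, 440, 440]
t=14: [440, 440, 440, 440, 440, 440, 440, 440, 440, 440, 440, 440]
t=15: [440, 440, 440, 440, 440, 440, 440, 440, 440, 440, 440, 440]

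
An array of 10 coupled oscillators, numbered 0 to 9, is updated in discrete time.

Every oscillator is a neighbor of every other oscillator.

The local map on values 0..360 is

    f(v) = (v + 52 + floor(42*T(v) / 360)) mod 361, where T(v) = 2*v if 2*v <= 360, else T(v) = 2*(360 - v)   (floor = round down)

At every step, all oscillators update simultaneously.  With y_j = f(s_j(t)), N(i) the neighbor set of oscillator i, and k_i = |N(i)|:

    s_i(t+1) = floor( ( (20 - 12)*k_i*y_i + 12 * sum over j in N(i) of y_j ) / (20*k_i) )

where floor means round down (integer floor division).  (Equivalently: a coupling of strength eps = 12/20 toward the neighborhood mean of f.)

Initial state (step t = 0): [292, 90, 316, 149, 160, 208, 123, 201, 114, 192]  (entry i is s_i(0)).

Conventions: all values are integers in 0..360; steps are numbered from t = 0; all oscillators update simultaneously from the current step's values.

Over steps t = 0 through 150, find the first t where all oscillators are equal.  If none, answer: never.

Simulating step by step:
t=0: [292, 90, 316, 149, 160, 208, 123, 201, 114, 192]  (not all equal)
t=1: [272, 206, 158, 230, 235, 250, 220, 249, 216, 246]  (not all equal)
t=2: [320, 303, 288, 310, 311, 315, 307, 314, 306, 314]  (not all equal)
t=3: [38, 33, 150, 35, 35, 36, 34, 36, 34, 36]  (not all equal)
t=4: [105, 103, 151, 104, 104, 104, 103, 104, 103, 104]  (not all equal)
t=5: [184, 183, 203, 183, 183, 183, 183, 183, 183, 183]  (not all equal)
t=6: [277, 277, 282, 277, 277, 277, 277, 277, 277, 277]  (not all equal)
t=7: [348, 348, 349, 348, 348, 348, 348, 348, 348, 348]  (not all equal)
t=8: [41, 41, 41, 41, 41, 41, 41, 41, 41, 41]  (all equal)

Answer: 8
Key observation: Synchronization is absorbing here: once all oscillators are equal they stay equal, and step 8 is the first all-equal step.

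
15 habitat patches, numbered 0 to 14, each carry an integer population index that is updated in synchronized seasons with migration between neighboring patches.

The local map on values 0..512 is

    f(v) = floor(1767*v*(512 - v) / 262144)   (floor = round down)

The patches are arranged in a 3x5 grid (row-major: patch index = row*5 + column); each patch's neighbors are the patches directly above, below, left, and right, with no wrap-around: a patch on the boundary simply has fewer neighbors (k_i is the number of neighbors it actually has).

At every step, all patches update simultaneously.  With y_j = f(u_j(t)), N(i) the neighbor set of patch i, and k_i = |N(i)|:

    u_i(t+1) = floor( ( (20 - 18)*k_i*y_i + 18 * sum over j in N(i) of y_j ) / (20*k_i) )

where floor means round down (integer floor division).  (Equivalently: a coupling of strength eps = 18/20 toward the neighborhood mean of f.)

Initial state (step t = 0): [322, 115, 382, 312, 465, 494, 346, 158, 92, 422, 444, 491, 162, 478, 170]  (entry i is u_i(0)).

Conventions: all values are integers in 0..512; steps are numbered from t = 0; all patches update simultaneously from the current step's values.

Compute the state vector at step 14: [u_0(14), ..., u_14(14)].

Simulating step by step:
t=0: [322, 115, 382, 312, 465, 494, 346, 158, 92, 422, 444, 491, 162, 478, 170]
t=1: [205, 370, 364, 264, 318, 306, 221, 344, 287, 265, 77, 298, 204, 320, 203]
t=2: [392, 401, 391, 408, 438, 367, 402, 411, 422, 425, 406, 367, 411, 425, 426]
t=3: [327, 309, 291, 266, 262, 307, 321, 286, 264, 240, 351, 295, 293, 259, 248]
t=4: [421, 418, 432, 438, 440, 402, 426, 430, 439, 440, 422, 410, 435, 438, 440]
t=5: [278, 247, 238, 220, 215, 257, 267, 230, 220, 213, 286, 246, 243, 218, 215]
t=6: [440, 439, 437, 433, 430, 438, 440, 437, 432, 430, 440, 438, 437, 434, 430]
t=7: [216, 215, 221, 229, 233, 213, 217, 221, 229, 235, 217, 215, 221, 229, 232]
t=8: [429, 431, 433, 435, 437, 430, 430, 433, 435, 437, 429, 431, 433, 435, 437]
t=9: [236, 235, 230, 225, 222, 238, 234, 230, 225, 221, 236, 235, 230, 225, 222]
t=10: [438, 438, 436, 435, 433, 438, 438, 436, 435, 433, 438, 438, 436, 435, 433]
t=11: [218, 219, 222, 225, 227, 218, 219, 222, 225, 228, 218, 219, 222, 225, 227]
t=12: [432, 432, 433, 434, 435, 432, 432, 433, 434, 435, 432, 432, 433, 434, 435]
t=13: [232, 231, 230, 227, 226, 232, 231, 230, 227, 225, 232, 231, 230, 227, 226]
t=14: [437, 437, 436, 436, 435, 437, 437, 436, 436, 435, 437, 437, 436, 436, 435]

Answer: [437, 437, 436, 436, 435, 437, 437, 436, 436, 435, 437, 437, 436, 436, 435]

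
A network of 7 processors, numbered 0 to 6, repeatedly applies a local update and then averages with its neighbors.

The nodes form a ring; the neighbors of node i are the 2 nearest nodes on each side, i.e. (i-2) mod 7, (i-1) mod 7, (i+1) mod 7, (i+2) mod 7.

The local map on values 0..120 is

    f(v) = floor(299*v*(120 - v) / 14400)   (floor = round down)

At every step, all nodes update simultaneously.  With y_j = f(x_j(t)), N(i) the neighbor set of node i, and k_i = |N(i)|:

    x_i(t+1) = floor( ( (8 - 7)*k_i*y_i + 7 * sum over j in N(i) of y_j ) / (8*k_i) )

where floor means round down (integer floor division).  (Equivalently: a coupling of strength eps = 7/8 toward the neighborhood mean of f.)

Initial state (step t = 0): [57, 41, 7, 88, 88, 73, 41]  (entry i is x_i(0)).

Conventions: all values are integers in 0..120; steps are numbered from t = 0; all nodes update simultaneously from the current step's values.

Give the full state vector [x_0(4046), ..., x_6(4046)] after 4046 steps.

Answer: [72, 72, 72, 72, 72, 72, 72]
Key observation: The state at step 3, [71, 71, 71, 71, 71, 71, 71], reappears at step 5: the system is in a cycle of period 2 from step 3 on.  Therefore the state at step 4046 equals the state at step 3 + ((4046 - 3) mod 2) = 4, which is [72, 72, 72, 72, 72, 72, 72].

Derivation:
t=0: [57, 41, 7, 88, 88, 73, 41]
t=1: [57, 55, 58, 53, 53, 65, 67]
t=2: [73, 73, 73, 73, 73, 73, 73]
t=3: [71, 71, 71, 71, 71, 71, 71]
t=4: [72, 72, 72, 72, 72, 72, 72]
t=5: [71, 71, 71, 71, 71, 71, 71]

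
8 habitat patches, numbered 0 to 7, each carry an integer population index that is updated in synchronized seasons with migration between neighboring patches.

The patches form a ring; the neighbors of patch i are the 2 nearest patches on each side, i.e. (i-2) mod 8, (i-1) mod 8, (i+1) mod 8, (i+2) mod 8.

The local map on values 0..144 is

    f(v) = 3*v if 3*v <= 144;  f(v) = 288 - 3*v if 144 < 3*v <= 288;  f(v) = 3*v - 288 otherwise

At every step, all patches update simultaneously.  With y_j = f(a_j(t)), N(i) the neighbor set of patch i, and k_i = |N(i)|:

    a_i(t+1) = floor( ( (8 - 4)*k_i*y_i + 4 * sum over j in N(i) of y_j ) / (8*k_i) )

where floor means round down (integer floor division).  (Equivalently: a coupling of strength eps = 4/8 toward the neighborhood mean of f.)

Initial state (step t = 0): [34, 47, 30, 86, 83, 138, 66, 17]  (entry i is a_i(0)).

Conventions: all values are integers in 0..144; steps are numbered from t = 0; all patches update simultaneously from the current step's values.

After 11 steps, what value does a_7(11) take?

Simulating step by step:
t=0: [34, 47, 30, 86, 83, 138, 66, 17]
t=1: [97, 104, 84, 64, 61, 89, 84, 82]
t=2: [18, 34, 46, 71, 76, 45, 39, 31]
t=3: [83, 96, 105, 91, 88, 110, 101, 97]
t=4: [25, 10, 23, 19, 24, 28, 21, 13]
t=5: [62, 45, 63, 60, 70, 70, 65, 51]
t=6: [108, 123, 102, 102, 86, 90, 95, 118]
t=7: [39, 57, 29, 27, 22, 23, 20, 50]
t=8: [108, 111, 91, 82, 70, 77, 78, 114]
t=9: [39, 40, 32, 45, 60, 57, 55, 51]
t=10: [117, 120, 108, 122, 112, 121, 121, 127]
t=11: [66, 69, 50, 67, 57, 74, 72, 82]

Answer: a_7(11) = 82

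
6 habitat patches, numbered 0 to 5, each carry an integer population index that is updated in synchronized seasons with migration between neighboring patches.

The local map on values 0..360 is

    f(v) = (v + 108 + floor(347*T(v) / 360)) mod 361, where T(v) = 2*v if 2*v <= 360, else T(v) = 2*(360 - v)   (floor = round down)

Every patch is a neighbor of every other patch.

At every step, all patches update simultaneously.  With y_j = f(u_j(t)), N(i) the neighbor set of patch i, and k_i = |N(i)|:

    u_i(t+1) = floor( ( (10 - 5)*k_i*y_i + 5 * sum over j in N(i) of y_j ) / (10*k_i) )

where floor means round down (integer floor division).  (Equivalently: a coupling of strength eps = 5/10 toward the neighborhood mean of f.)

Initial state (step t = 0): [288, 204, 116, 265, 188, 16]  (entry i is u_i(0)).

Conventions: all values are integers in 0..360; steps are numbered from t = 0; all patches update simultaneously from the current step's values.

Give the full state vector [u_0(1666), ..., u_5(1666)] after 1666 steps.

Simulating step by step:
t=0: [288, 204, 116, 265, 188, 16]
t=1: [181, 212, 146, 190, 218, 174]
t=2: [254, 242, 214, 250, 240, 247]
t=3: [212, 216, 226, 213, 217, 214]
t=4: [241, 239, 236, 241, 239, 240]
t=5: [218, 218, 220, 218, 218, 218]
t=6: [237, 237, 237, 237, 237, 237]
t=7: [221, 221, 221, 221, 221, 221]
t=8: [235, 235, 235, 235, 235, 235]
t=9: [222, 222, 222, 222, 222, 222]
t=10: [235, 235, 235, 235, 235, 235]

Answer: [235, 235, 235, 235, 235, 235]
Key observation: The state at step 8, [235, 235, 235, 235, 235, 235], reappears at step 10: the system is in a cycle of period 2 from step 8 on.  Therefore the state at step 1666 equals the state at step 8 + ((1666 - 8) mod 2) = 8, which is [235, 235, 235, 235, 235, 235].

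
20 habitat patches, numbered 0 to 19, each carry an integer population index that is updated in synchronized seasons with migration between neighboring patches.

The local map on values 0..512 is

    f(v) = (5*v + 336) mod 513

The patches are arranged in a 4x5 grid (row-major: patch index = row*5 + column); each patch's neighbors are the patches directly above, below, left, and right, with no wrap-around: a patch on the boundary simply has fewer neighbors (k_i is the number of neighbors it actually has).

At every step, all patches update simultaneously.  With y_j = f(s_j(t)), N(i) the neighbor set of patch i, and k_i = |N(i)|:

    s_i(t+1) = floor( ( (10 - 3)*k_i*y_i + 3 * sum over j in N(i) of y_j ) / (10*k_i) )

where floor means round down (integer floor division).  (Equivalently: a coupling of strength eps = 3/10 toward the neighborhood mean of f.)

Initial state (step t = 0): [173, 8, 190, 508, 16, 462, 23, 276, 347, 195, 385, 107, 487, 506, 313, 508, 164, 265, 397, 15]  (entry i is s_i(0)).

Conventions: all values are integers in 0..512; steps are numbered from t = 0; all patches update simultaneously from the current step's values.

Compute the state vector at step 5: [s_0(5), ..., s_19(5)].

Simulating step by step:
t=0: [173, 8, 190, 508, 16, 462, 23, 276, 347, 195, 385, 107, 487, 506, 313, 508, 164, 265, 397, 15]
t=1: [191, 351, 268, 287, 380, 140, 390, 194, 93, 279, 221, 325, 216, 274, 353, 268, 170, 145, 271, 382]
t=2: [192, 90, 151, 223, 192, 98, 220, 274, 266, 186, 347, 385, 340, 182, 89, 182, 171, 94, 146, 165]
t=3: [276, 265, 132, 343, 288, 289, 359, 199, 167, 234, 87, 228, 414, 223, 247, 181, 187, 275, 92, 140]
t=4: [178, 159, 432, 444, 314, 220, 139, 293, 230, 377, 271, 385, 349, 358, 113, 225, 255, 208, 258, 54]
t=5: [217, 138, 397, 479, 357, 322, 77, 253, 397, 239, 211, 165, 87, 124, 305, 338, 149, 263, 112, 136]

Answer: [217, 138, 397, 479, 357, 322, 77, 253, 397, 239, 211, 165, 87, 124, 305, 338, 149, 263, 112, 136]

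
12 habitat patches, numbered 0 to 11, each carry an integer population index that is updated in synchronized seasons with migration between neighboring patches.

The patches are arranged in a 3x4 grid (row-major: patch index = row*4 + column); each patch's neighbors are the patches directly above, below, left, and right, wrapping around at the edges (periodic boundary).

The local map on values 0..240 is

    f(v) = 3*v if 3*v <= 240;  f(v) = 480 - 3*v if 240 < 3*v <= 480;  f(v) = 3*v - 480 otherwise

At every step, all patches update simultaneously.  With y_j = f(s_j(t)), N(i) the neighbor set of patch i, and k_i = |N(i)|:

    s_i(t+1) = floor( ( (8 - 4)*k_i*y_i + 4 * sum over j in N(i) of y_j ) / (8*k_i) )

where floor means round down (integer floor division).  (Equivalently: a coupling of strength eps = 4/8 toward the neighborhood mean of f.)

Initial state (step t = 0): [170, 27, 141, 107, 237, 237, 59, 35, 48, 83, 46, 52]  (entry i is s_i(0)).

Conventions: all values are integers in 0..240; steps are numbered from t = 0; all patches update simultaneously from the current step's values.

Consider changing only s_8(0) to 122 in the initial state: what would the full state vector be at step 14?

Simulating step by step:
t=0: [170, 27, 141, 107, 237, 237, 59, 35, 122, 83, 46, 52]
t=1: [88, 109, 97, 123, 175, 205, 154, 142, 138, 186, 146, 142]
t=2: [154, 153, 135, 119, 81, 104, 61, 55, 82, 88, 63, 61]
t=3: [85, 70, 102, 116, 191, 166, 166, 173, 198, 184, 176, 180]
t=4: [181, 166, 138, 128, 96, 58, 43, 57, 113, 84, 64, 71]
t=5: [87, 75, 87, 112, 164, 157, 139, 164, 157, 179, 175, 181]
t=6: [158, 175, 169, 136, 37, 49, 67, 41, 48, 64, 72, 57]
t=7: [49, 69, 80, 76, 108, 142, 164, 130, 132, 165, 181, 154]
t=8: [157, 160, 183, 175, 124, 75, 61, 96, 84, 58, 67, 67]
t=9: [52, 59, 88, 81, 135, 170, 177, 163, 175, 168, 178, 183]
t=10: [144, 141, 172, 174, 67, 55, 64, 58, 63, 50, 72, 77]
t=11: [85, 78, 81, 82, 172, 157, 169, 170, 173, 153, 184, 193]
t=12: [180, 178, 189, 190, 55, 44, 57, 64, 67, 54, 84, 96]
t=13: [93, 82, 111, 111, 155, 135, 165, 173, 172, 157, 190, 184]
t=14: [154, 171, 134, 130, 51, 71, 51, 50, 55, 58, 75, 75]

Answer: [154, 171, 134, 130, 51, 71, 51, 50, 55, 58, 75, 75]
Key observation: This trace re-runs the system from the modified initial state.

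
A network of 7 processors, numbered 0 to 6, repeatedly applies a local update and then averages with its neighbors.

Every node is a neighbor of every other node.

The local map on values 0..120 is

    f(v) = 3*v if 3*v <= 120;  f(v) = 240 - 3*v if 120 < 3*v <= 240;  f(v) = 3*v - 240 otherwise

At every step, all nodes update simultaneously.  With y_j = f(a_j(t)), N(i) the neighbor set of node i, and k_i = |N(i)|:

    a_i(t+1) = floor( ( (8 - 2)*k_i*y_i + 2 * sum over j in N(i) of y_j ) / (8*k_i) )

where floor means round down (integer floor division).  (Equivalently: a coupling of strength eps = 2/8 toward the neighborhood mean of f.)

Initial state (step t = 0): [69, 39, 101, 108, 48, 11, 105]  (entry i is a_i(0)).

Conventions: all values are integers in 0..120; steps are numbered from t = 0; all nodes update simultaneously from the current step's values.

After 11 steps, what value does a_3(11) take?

Answer: a_3(11) = 90

Derivation:
t=0: [69, 39, 101, 108, 48, 11, 105]
t=1: [44, 103, 65, 80, 88, 44, 74]
t=2: [92, 64, 47, 15, 32, 92, 28]
t=3: [44, 52, 88, 50, 86, 44, 78]
t=4: [94, 77, 35, 82, 31, 94, 22]
t=5: [44, 21, 89, 19, 81, 44, 61]
t=6: [94, 62, 36, 58, 19, 94, 58]
t=7: [47, 56, 94, 64, 58, 47, 64]
t=8: [89, 70, 49, 53, 66, 89, 53]
t=9: [35, 37, 81, 73, 45, 35, 73]
t=10: [94, 98, 21, 34, 94, 94, 34]
t=11: [48, 56, 63, 90, 48, 48, 90]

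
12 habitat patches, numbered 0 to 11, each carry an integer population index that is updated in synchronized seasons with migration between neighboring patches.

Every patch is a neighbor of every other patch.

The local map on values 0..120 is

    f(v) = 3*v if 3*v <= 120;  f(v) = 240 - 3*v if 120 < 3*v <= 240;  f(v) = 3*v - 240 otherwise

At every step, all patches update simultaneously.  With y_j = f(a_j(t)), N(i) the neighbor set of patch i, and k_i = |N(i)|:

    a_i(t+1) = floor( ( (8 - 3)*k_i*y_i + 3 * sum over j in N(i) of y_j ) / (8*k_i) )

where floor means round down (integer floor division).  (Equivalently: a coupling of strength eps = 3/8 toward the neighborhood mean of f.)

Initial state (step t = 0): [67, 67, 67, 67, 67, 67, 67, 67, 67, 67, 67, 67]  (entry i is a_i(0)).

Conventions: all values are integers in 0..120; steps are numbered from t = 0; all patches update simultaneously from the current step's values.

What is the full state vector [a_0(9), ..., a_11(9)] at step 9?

Simulating step by step:
t=0: [67, 67, 67, 67, 67, 67, 67, 67, 67, 67, 67, 67]
t=1: [39, 39, 39, 39, 39, 39, 39, 39, 39, 39, 39, 39]
t=2: [117, 117, 117, 117, 117, 117, 117, 117, 117, 117, 117, 117]
t=3: [111, 111, 111, 111, 111, 111, 111, 111, 111, 111, 111, 111]
t=4: [93, 93, 93, 93, 93, 93, 93, 93, 93, 93, 93, 93]
t=5: [39, 39, 39, 39, 39, 39, 39, 39, 39, 39, 39, 39]
t=6: [117, 117, 117, 117, 117, 117, 117, 117, 117, 117, 117, 117]
t=7: [111, 111, 111, 111, 111, 111, 111, 111, 111, 111, 111, 111]
t=8: [93, 93, 93, 93, 93, 93, 93, 93, 93, 93, 93, 93]
t=9: [39, 39, 39, 39, 39, 39, 39, 39, 39, 39, 39, 39]

Answer: [39, 39, 39, 39, 39, 39, 39, 39, 39, 39, 39, 39]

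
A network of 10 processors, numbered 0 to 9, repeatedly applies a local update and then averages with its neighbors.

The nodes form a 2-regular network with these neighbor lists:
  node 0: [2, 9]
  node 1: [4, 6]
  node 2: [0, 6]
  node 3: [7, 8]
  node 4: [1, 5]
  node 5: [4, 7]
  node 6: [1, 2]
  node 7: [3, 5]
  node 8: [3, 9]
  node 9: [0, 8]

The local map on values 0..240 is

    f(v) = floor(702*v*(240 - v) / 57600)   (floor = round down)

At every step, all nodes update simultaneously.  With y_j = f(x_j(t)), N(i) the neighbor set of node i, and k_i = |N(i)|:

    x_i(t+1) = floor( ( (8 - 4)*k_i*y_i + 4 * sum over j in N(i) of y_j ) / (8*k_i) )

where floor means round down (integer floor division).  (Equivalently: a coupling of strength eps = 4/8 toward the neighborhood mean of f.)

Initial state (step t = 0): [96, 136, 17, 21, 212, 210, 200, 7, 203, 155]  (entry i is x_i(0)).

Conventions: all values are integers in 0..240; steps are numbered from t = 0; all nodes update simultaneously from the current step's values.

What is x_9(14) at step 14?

Answer: x_9(14) = 158

Derivation:
t=0: [96, 136, 17, 21, 212, 210, 200, 7, 203, 155]
t=1: [135, 128, 89, 55, 98, 60, 103, 42, 99, 144]
t=2: [168, 172, 167, 129, 160, 133, 169, 114, 158, 169]
t=3: [147, 146, 147, 170, 156, 169, 145, 174, 158, 149]
t=4: [165, 165, 166, 146, 157, 147, 166, 142, 156, 163]
t=5: [150, 151, 149, 165, 158, 164, 149, 167, 159, 153]
t=6: [163, 162, 164, 151, 157, 151, 164, 149, 156, 161]
t=7: [152, 154, 151, 162, 158, 162, 151, 164, 159, 155]
t=8: [162, 160, 163, 153, 157, 154, 162, 152, 156, 159]
t=9: [154, 156, 153, 161, 158, 160, 154, 162, 159, 156]
t=10: [160, 159, 161, 155, 157, 155, 160, 154, 156, 158]
t=11: [156, 156, 155, 160, 158, 159, 155, 160, 158, 157]
t=12: [159, 158, 159, 156, 157, 156, 159, 156, 157, 158]
t=13: [156, 157, 156, 158, 158, 158, 156, 159, 158, 157]
t=14: [158, 158, 159, 156, 157, 156, 158, 156, 157, 158]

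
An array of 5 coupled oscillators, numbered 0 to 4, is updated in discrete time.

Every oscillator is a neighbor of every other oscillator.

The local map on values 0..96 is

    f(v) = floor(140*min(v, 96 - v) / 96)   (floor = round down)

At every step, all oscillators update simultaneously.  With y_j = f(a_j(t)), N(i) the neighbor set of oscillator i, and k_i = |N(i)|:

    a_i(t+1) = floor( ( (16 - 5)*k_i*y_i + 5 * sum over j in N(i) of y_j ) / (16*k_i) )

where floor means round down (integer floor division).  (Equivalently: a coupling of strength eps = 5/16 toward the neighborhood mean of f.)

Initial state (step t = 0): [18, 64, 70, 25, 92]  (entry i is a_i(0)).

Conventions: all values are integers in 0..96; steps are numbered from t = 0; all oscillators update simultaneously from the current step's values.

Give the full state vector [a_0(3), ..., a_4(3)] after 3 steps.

Answer: [58, 64, 64, 62, 47]

Derivation:
t=0: [18, 64, 70, 25, 92]
t=1: [27, 39, 34, 33, 14]
t=2: [40, 50, 46, 45, 28]
t=3: [58, 64, 64, 62, 47]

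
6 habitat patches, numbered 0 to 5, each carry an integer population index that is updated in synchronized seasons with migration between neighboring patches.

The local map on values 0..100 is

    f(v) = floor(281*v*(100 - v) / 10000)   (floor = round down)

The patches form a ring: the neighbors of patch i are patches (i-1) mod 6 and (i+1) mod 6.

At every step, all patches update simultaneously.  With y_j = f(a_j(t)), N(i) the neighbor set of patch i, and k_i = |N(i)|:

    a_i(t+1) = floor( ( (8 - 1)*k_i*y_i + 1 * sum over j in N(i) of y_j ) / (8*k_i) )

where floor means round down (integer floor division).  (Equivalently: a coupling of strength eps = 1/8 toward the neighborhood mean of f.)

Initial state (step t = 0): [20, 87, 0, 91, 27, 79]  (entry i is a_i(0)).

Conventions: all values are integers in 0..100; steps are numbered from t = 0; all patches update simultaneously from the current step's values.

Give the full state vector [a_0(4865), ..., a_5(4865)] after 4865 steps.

Answer: [63, 64, 64, 64, 63, 63]
Key observation: The state at step 7, [63, 64, 64, 64, 63, 63], reappears at step 9: the system is in a cycle of period 2 from step 7 on.  Therefore the state at step 4865 equals the state at step 7 + ((4865 - 7) mod 2) = 7, which is [63, 64, 64, 64, 63, 63].

Derivation:
t=0: [20, 87, 0, 91, 27, 79]
t=1: [43, 29, 3, 23, 52, 46]
t=2: [67, 54, 13, 47, 68, 69]
t=3: [62, 66, 35, 66, 61, 60]
t=4: [65, 63, 63, 63, 65, 66]
t=5: [63, 64, 65, 64, 63, 63]
t=6: [64, 64, 63, 64, 64, 65]
t=7: [63, 64, 64, 64, 63, 63]
t=8: [64, 64, 64, 64, 64, 65]
t=9: [63, 64, 64, 64, 63, 63]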